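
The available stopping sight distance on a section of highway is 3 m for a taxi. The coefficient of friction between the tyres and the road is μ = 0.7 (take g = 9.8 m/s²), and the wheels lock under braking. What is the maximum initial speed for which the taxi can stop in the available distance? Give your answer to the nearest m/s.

a = μg = 0.7 × 9.8 = 6.860 m/s².
v²/(2a) = d ⇒ v = √(2 × 6.860 × 3) = √41.16 = 6.4156 m/s.

Maximum speed ≈ 6 m/s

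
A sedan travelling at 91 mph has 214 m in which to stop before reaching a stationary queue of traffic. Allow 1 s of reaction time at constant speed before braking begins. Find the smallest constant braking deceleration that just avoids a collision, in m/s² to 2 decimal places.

Required deceleration ≈ 4.77 m/s²

91 mph × 0.44704 = 40.6806 m/s.
Distance covered during reaction = 40.6806 × 1 = 40.681 m.
Distance available for braking: 214 − 40.681 = 173.319 m.
v² = 2a·d ⇒ a = v²/(2d) = 40.6806² / (2 × 173.319) = 1654.911 / 346.638 = 4.7742 m/s².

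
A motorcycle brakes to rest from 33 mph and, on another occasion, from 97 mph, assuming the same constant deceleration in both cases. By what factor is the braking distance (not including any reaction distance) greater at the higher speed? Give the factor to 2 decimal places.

Braking distance d = v²/(2a), so with a fixed, d ∝ v².
Factor = (97/33)² = 2.9394² = 8.6401.

Factor ≈ 8.64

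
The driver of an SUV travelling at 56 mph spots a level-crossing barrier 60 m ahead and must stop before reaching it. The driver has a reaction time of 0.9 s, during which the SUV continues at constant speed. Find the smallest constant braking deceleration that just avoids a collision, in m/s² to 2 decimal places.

56 mph × 0.44704 = 25.0342 m/s.
Distance covered during reaction = 25.0342 × 0.9 = 22.531 m.
Distance available for braking: 60 − 22.531 = 37.469 m.
v² = 2a·d ⇒ a = v²/(2d) = 25.0342² / (2 × 37.469) = 626.711 / 74.938 = 8.3631 m/s².

Required deceleration ≈ 8.36 m/s²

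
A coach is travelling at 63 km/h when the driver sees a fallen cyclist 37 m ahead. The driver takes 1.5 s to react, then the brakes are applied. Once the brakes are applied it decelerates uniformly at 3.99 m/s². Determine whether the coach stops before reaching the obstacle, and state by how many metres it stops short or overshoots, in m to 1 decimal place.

63 km/h ÷ 3.6 = 17.5000 m/s.
Reaction distance = 17.5000 × 1.5 = 26.250 m.
Braking distance = v²/(2a) = 306.250 / 7.980 = 38.377 m.
Total stopping distance = 26.250 + 38.377 = 64.627 m, vs 37 m available — it cannot stop in time and overshoots by 64.627 − 37 = 27.627 m.

No — it overshoots by 27.6 m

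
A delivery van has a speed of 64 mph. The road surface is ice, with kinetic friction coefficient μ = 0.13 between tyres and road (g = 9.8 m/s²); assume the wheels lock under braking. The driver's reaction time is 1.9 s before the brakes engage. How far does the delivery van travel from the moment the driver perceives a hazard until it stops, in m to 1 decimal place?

64 mph × 0.44704 = 28.6106 m/s.
a = μg = 0.13 × 9.8 = 1.274 m/s².
Reaction distance = v·t_r = 28.6106 × 1.9 = 54.360 m.
Braking distance = v²/(2a) = 28.6106² / (2 × 1.274) = 818.566 / 2.548 = 321.258 m.
Total = 54.360 + 321.258 = 375.618 m.

Total stopping distance ≈ 375.6 m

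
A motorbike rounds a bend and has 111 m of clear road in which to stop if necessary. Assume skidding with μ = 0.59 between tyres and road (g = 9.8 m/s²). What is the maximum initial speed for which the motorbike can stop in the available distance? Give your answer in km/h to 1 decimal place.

Maximum speed ≈ 129.0 km/h

a = μg = 0.59 × 9.8 = 5.782 m/s².
v²/(2a) = d ⇒ v = √(2 × 5.782 × 111) = √1283.60 = 35.8274 m/s.
35.8274 m/s × 3.6 = 128.979 km/h.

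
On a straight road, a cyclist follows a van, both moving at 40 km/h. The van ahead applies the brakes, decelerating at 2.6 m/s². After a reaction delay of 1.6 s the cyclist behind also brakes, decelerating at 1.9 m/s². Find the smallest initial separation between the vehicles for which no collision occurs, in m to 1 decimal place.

Minimum gap ≈ 26.5 m

40 km/h ÷ 3.6 = 11.1111 m/s.
Leader travels v²/(2a_L) = 123.457 / 5.200 = 23.742 m before stopping.
Follower covers v·t_r = 11.1111 × 1.6 = 17.778 m while reacting, then v²/(2a_F) = 123.457 / 3.800 = 32.489 m while braking, for a total of 17.778 + 32.489 = 50.267 m.
Since a_F ≤ a_L and the follower starts braking later, the follower is never slower than the leader, so the closest approach is when both have stopped.
Minimum gap = 50.267 − 23.742 = 26.525 m.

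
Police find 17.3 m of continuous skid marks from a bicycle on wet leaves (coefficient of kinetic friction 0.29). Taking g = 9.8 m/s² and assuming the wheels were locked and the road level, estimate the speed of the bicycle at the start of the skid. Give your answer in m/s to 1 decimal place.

Initial speed ≈ 9.9 m/s

Deceleration a = μg = 0.29 × 9.8 = 2.842 m/s².
v = √(2a·d) = √(2 × 2.842 × 17.3) = √98.333 = 9.9163 m/s.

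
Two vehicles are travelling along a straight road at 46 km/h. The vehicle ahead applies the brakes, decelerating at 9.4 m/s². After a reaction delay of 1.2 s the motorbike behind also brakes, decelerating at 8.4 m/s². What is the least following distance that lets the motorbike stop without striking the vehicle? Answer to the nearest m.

Minimum gap ≈ 16 m

46 km/h ÷ 3.6 = 12.7778 m/s.
Leader travels v²/(2a_L) = 163.272 / 18.800 = 8.685 m before stopping.
Follower covers v·t_r = 12.7778 × 1.2 = 15.333 m while reacting, then v²/(2a_F) = 163.272 / 16.800 = 9.719 m while braking, for a total of 15.333 + 9.719 = 25.052 m.
Since a_F ≤ a_L and the follower starts braking later, the follower is never slower than the leader, so the closest approach is when both have stopped.
Minimum gap = 25.052 − 8.685 = 16.367 m.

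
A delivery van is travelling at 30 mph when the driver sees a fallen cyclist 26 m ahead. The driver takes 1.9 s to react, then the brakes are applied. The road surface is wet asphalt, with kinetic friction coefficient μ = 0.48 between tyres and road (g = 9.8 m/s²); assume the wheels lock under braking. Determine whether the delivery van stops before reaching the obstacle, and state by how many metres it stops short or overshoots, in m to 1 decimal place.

No — it overshoots by 18.6 m

30 mph × 0.44704 = 13.4112 m/s.
a = μg = 0.48 × 9.8 = 4.704 m/s².
Reaction distance = 13.4112 × 1.9 = 25.481 m.
Braking distance = v²/(2a) = 179.860 / 9.408 = 19.118 m.
Total stopping distance = 25.481 + 19.118 = 44.599 m, vs 26 m available — it cannot stop in time and overshoots by 44.599 − 26 = 18.599 m.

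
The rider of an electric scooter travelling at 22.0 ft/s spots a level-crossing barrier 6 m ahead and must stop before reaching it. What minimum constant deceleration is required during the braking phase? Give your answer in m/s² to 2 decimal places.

Required deceleration ≈ 3.75 m/s²

22 ft/s × 0.3048 = 6.7056 m/s.
v² = 2a·d ⇒ a = v²/(2d) = 6.7056² / (2 × 6.000) = 44.965 / 12.000 = 3.7471 m/s².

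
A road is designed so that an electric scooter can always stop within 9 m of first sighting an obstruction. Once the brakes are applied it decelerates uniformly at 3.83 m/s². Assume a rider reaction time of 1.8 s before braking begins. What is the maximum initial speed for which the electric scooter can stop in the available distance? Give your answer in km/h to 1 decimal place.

Stopping distance: v·t_r + v²/(2a) = 9 with t_r = 1.8 s and a = 3.830 m/s².
So v² + 13.788 v − 68.94 = 0.
Positive root: v = −a·t_r + √((a·t_r)² + 2a·d) = −6.894 + √(47.527 + 68.94) = 3.8980 m/s.
3.8980 m/s × 3.6 = 14.033 km/h.

Maximum speed ≈ 14.0 km/h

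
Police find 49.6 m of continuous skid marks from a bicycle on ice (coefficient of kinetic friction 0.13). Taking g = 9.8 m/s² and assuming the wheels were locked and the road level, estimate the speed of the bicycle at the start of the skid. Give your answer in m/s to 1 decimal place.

Deceleration a = μg = 0.13 × 9.8 = 1.274 m/s².
v = √(2a·d) = √(2 × 1.274 × 49.6) = √126.381 = 11.2419 m/s.

Initial speed ≈ 11.2 m/s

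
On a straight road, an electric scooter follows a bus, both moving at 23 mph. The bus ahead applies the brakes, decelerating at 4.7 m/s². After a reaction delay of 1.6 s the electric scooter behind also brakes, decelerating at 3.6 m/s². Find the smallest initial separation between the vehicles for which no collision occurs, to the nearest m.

Minimum gap ≈ 20 m

23 mph × 0.44704 = 10.2819 m/s.
Leader travels v²/(2a_L) = 105.717 / 9.400 = 11.246 m before stopping.
Follower covers v·t_r = 10.2819 × 1.6 = 16.451 m while reacting, then v²/(2a_F) = 105.717 / 7.200 = 14.683 m while braking, for a total of 16.451 + 14.683 = 31.134 m.
Since a_F ≤ a_L and the follower starts braking later, the follower is never slower than the leader, so the closest approach is when both have stopped.
Minimum gap = 31.134 − 11.246 = 19.888 m.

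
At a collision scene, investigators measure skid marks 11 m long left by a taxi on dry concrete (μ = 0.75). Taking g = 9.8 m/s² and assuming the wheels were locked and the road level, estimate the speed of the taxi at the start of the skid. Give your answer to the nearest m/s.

Initial speed ≈ 13 m/s

Deceleration a = μg = 0.75 × 9.8 = 7.350 m/s².
v = √(2a·d) = √(2 × 7.350 × 11) = √161.700 = 12.7161 m/s.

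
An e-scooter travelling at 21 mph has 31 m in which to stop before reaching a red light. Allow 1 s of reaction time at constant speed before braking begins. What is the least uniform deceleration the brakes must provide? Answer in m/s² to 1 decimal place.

Required deceleration ≈ 2.0 m/s²

21 mph × 0.44704 = 9.3878 m/s.
Distance covered during reaction = 9.3878 × 1 = 9.388 m.
Distance available for braking: 31 − 9.388 = 21.612 m.
v² = 2a·d ⇒ a = v²/(2d) = 9.3878² / (2 × 21.612) = 88.131 / 43.224 = 2.0389 m/s².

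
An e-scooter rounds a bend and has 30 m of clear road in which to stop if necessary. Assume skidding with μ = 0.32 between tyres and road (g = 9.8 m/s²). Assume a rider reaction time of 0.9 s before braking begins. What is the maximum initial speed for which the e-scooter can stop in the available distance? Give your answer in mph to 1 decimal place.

Maximum speed ≈ 25.0 mph

a = μg = 0.32 × 9.8 = 3.136 m/s².
Stopping distance: v·t_r + v²/(2a) = 30 with t_r = 0.9 s and a = 3.136 m/s².
So v² + 5.645 v − 188.16 = 0.
Positive root: v = −a·t_r + √((a·t_r)² + 2a·d) = −2.822 + √(7.964 + 188.16) = 11.1824 m/s.
11.1824 m/s ÷ 0.44704 = 25.014 mph.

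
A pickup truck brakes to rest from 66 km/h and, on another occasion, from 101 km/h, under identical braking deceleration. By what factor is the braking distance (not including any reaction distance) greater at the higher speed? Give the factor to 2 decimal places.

Braking distance d = v²/(2a), so with a fixed, d ∝ v².
Factor = (101/66)² = 1.5303² = 2.3418.

Factor ≈ 2.34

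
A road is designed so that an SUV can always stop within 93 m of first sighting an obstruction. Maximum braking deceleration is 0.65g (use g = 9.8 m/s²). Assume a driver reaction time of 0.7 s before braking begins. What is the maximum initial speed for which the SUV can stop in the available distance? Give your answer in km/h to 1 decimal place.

Maximum speed ≈ 108.9 km/h

a = 0.65 × 9.8 = 6.370 m/s².
Stopping distance: v·t_r + v²/(2a) = 93 with t_r = 0.7 s and a = 6.370 m/s².
So v² + 8.918 v − 1184.82 = 0.
Positive root: v = −a·t_r + √((a·t_r)² + 2a·d) = −4.459 + √(19.883 + 1184.82) = 30.2498 m/s.
30.2498 m/s × 3.6 = 108.899 km/h.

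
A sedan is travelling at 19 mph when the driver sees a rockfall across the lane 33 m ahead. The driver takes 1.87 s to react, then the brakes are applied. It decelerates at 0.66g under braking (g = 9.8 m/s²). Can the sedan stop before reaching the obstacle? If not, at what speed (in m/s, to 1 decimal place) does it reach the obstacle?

Yes — it stops about 11.5 m short of the obstacle, so it never reaches it

19 mph × 0.44704 = 8.4938 m/s.
a = 0.66 × 9.8 = 6.468 m/s².
Reaction distance = 8.4938 × 1.87 = 15.883 m.
Braking distance = v²/(2a) = 72.145 / 12.936 = 5.577 m.
Total stopping distance = 15.883 + 5.577 = 21.460 m, vs 33 m available — it stops with 33 − 21.460 = 11.540 m to spare.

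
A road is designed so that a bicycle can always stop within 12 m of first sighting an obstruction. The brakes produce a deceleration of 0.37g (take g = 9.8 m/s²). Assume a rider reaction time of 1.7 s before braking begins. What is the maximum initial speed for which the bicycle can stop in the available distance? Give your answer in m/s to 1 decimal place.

a = 0.37 × 9.8 = 3.626 m/s².
Stopping distance: v·t_r + v²/(2a) = 12 with t_r = 1.7 s and a = 3.626 m/s².
So v² + 12.328 v − 87.02 = 0.
Positive root: v = −a·t_r + √((a·t_r)² + 2a·d) = −6.164 + √(37.995 + 87.02) = 5.0170 m/s.

Maximum speed ≈ 5.0 m/s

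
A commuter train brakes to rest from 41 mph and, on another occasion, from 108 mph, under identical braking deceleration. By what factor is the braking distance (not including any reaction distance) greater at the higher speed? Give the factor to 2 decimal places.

Braking distance d = v²/(2a), so with a fixed, d ∝ v².
Factor = (108/41)² = 2.6341² = 6.9385.

Factor ≈ 6.94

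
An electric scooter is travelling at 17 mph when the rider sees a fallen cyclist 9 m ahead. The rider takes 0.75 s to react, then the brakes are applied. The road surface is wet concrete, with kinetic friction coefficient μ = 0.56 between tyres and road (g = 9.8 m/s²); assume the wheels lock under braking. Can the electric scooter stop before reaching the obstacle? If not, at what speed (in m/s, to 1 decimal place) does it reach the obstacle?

No — it strikes the obstacle at 4.6 m/s

17 mph × 0.44704 = 7.5997 m/s.
a = μg = 0.56 × 9.8 = 5.488 m/s².
Reaction distance = 7.5997 × 0.75 = 5.700 m.
Braking distance needed to stop: v²/(2a) = 57.755 / 10.976 = 5.262 m, so total needed = 5.700 + 5.262 = 10.962 m > 9 m — it cannot stop.
Distance remaining when braking begins: 9 − 5.700 = 3.300 m.
v² = v₀² − 2a·d = 57.755 − 2 × 5.488 × 3.300 = 21.534 m²/s².
v = √21.534 = 4.640 m/s.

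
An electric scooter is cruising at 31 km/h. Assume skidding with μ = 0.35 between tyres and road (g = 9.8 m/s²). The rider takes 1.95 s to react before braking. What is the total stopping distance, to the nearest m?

31 km/h ÷ 3.6 = 8.6111 m/s.
a = μg = 0.35 × 9.8 = 3.430 m/s².
Reaction distance = v·t_r = 8.6111 × 1.95 = 16.792 m.
Braking distance = v²/(2a) = 8.6111² / (2 × 3.430) = 74.151 / 6.860 = 10.809 m.
Total = 16.792 + 10.809 = 27.601 m.

Total stopping distance ≈ 28 m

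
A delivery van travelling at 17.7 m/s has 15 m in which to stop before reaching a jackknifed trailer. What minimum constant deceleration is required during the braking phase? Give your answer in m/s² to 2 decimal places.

v² = 2a·d ⇒ a = v²/(2d) = 17.7000² / (2 × 15.000) = 313.290 / 30.000 = 10.4430 m/s².

Required deceleration ≈ 10.44 m/s²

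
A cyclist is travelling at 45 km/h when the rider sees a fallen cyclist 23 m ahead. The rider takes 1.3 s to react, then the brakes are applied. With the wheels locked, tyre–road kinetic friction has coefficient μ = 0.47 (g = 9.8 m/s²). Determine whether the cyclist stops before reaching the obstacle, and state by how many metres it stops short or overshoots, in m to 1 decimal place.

No — it overshoots by 10.2 m

45 km/h ÷ 3.6 = 12.5000 m/s.
a = μg = 0.47 × 9.8 = 4.606 m/s².
Reaction distance = 12.5000 × 1.3 = 16.250 m.
Braking distance = v²/(2a) = 156.250 / 9.212 = 16.962 m.
Total stopping distance = 16.250 + 16.962 = 33.212 m, vs 23 m available — it cannot stop in time and overshoots by 33.212 − 23 = 10.212 m.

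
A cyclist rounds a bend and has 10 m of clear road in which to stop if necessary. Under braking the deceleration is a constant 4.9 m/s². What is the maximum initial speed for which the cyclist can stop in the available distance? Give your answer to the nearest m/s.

v²/(2a) = d ⇒ v = √(2 × 4.900 × 10) = √98.00 = 9.8995 m/s.

Maximum speed ≈ 10 m/s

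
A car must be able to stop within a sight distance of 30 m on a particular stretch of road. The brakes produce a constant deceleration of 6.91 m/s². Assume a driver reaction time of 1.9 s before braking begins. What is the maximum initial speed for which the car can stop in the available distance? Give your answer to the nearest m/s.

Maximum speed ≈ 11 m/s

Stopping distance: v·t_r + v²/(2a) = 30 with t_r = 1.9 s and a = 6.910 m/s².
So v² + 26.258 v − 414.60 = 0.
Positive root: v = −a·t_r + √((a·t_r)² + 2a·d) = −13.129 + √(172.371 + 414.60) = 11.0985 m/s.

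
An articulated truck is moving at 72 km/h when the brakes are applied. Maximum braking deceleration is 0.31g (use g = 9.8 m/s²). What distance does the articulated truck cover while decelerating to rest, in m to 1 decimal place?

Braking distance ≈ 65.8 m

72 km/h ÷ 3.6 = 20.0000 m/s.
a = 0.31 × 9.8 = 3.038 m/s².
Braking distance = v²/(2a) = 20.0000² / (2 × 3.038) = 400.000 / 6.076 = 65.833 m.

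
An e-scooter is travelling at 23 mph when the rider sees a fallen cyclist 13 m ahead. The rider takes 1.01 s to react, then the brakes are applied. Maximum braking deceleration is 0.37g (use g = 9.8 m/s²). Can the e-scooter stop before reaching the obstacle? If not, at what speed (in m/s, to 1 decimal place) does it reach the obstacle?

23 mph × 0.44704 = 10.2819 m/s.
a = 0.37 × 9.8 = 3.626 m/s².
Reaction distance = 10.2819 × 1.01 = 10.385 m.
Braking distance needed to stop: v²/(2a) = 105.717 / 7.252 = 14.578 m, so total needed = 10.385 + 14.578 = 24.963 m > 13 m — it cannot stop.
Distance remaining when braking begins: 13 − 10.385 = 2.615 m.
v² = v₀² − 2a·d = 105.717 − 2 × 3.626 × 2.615 = 86.753 m²/s².
v = √86.753 = 9.314 m/s.

No — it strikes the obstacle at 9.3 m/s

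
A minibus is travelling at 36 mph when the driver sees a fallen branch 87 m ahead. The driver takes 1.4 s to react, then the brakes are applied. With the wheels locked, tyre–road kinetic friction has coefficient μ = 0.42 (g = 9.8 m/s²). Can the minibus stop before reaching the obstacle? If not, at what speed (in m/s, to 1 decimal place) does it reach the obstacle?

36 mph × 0.44704 = 16.0934 m/s.
a = μg = 0.42 × 9.8 = 4.116 m/s².
Reaction distance = 16.0934 × 1.4 = 22.531 m.
Braking distance = v²/(2a) = 258.998 / 8.232 = 31.462 m.
Total stopping distance = 22.531 + 31.462 = 53.993 m, vs 87 m available — it stops with 87 − 53.993 = 33.007 m to spare.

Yes — it stops about 33.0 m short of the obstacle, so it never reaches it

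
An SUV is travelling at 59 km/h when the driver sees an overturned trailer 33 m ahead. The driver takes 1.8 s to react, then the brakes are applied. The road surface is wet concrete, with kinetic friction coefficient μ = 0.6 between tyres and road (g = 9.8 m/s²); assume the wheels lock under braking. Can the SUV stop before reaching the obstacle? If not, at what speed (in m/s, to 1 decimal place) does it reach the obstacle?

59 km/h ÷ 3.6 = 16.3889 m/s.
a = μg = 0.6 × 9.8 = 5.880 m/s².
Reaction distance = 16.3889 × 1.8 = 29.500 m.
Braking distance needed to stop: v²/(2a) = 268.596 / 11.760 = 22.840 m, so total needed = 29.500 + 22.840 = 52.340 m > 33 m — it cannot stop.
Distance remaining when braking begins: 33 − 29.500 = 3.500 m.
v² = v₀² − 2a·d = 268.596 − 2 × 5.880 × 3.500 = 227.436 m²/s².
v = √227.436 = 15.081 m/s.

No — it strikes the obstacle at 15.1 m/s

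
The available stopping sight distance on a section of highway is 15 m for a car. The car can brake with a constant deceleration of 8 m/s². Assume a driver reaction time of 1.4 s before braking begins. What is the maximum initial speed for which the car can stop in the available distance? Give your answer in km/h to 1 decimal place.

Maximum speed ≈ 28.5 km/h

Stopping distance: v·t_r + v²/(2a) = 15 with t_r = 1.4 s and a = 8.000 m/s².
So v² + 22.400 v − 240.00 = 0.
Positive root: v = −a·t_r + √((a·t_r)² + 2a·d) = −11.200 + √(125.440 + 240.00) = 7.9165 m/s.
7.9165 m/s × 3.6 = 28.499 km/h.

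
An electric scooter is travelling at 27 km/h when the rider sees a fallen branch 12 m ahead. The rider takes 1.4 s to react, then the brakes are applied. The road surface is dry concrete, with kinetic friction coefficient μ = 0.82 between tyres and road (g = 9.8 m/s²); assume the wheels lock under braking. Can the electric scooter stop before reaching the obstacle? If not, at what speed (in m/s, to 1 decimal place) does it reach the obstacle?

27 km/h ÷ 3.6 = 7.5000 m/s.
a = μg = 0.82 × 9.8 = 8.036 m/s².
Reaction distance = 7.5000 × 1.4 = 10.500 m.
Braking distance needed to stop: v²/(2a) = 56.250 / 16.072 = 3.500 m, so total needed = 10.500 + 3.500 = 14.000 m > 12 m — it cannot stop.
Distance remaining when braking begins: 12 − 10.500 = 1.500 m.
v² = v₀² − 2a·d = 56.250 − 2 × 8.036 × 1.500 = 32.142 m²/s².
v = √32.142 = 5.669 m/s.

No — it strikes the obstacle at 5.7 m/s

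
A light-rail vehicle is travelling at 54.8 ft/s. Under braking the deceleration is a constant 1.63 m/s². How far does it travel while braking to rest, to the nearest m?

Braking distance ≈ 86 m

54.8 ft/s × 0.3048 = 16.7030 m/s.
Braking distance = v²/(2a) = 16.7030² / (2 × 1.630) = 278.990 / 3.260 = 85.580 m.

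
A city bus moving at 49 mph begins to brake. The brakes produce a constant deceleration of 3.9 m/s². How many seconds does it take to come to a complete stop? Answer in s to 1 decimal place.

Braking time ≈ 5.6 s

49 mph × 0.44704 = 21.9050 m/s.
Braking time = v/a = 21.9050 / 3.900 = 5.617 s.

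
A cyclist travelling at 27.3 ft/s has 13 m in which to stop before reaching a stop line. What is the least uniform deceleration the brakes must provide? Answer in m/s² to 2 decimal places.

Required deceleration ≈ 2.66 m/s²

27.3 ft/s × 0.3048 = 8.3210 m/s.
v² = 2a·d ⇒ a = v²/(2d) = 8.3210² / (2 × 13.000) = 69.239 / 26.000 = 2.6630 m/s².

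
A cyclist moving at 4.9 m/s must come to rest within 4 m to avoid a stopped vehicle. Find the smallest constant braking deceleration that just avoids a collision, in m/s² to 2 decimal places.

v² = 2a·d ⇒ a = v²/(2d) = 4.9000² / (2 × 4.000) = 24.010 / 8.000 = 3.0013 m/s².

Required deceleration ≈ 3.00 m/s²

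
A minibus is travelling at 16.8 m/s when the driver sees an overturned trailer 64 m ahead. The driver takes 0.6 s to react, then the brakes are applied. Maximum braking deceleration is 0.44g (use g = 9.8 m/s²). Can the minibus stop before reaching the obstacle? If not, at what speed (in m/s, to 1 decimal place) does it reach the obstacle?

a = 0.44 × 9.8 = 4.312 m/s².
Reaction distance = 16.8000 × 0.6 = 10.080 m.
Braking distance = v²/(2a) = 282.240 / 8.624 = 32.727 m.
Total stopping distance = 10.080 + 32.727 = 42.807 m, vs 64 m available — it stops with 64 − 42.807 = 21.193 m to spare.

Yes — it stops about 21.2 m short of the obstacle, so it never reaches it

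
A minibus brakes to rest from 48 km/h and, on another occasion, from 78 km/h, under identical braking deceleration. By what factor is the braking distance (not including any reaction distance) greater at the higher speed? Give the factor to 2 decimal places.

Factor ≈ 2.64

Braking distance d = v²/(2a), so with a fixed, d ∝ v².
Factor = (78/48)² = 1.6250² = 2.6406.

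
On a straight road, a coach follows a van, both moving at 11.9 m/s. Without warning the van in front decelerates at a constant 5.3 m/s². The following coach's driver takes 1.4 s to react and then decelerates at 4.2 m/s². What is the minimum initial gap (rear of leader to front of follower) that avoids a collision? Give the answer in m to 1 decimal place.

Leader travels v²/(2a_L) = 141.610 / 10.600 = 13.359 m before stopping.
Follower covers v·t_r = 11.9000 × 1.4 = 16.660 m while reacting, then v²/(2a_F) = 141.610 / 8.400 = 16.858 m while braking, for a total of 16.660 + 16.858 = 33.518 m.
Since a_F ≤ a_L and the follower starts braking later, the follower is never slower than the leader, so the closest approach is when both have stopped.
Minimum gap = 33.518 − 13.359 = 20.159 m.

Minimum gap ≈ 20.2 m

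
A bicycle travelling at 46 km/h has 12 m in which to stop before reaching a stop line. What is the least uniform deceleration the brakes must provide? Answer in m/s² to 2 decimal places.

Required deceleration ≈ 6.80 m/s²

46 km/h ÷ 3.6 = 12.7778 m/s.
v² = 2a·d ⇒ a = v²/(2d) = 12.7778² / (2 × 12.000) = 163.272 / 24.000 = 6.8030 m/s².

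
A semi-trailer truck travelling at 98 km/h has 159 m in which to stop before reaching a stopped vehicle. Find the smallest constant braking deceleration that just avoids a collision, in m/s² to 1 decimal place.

Required deceleration ≈ 2.3 m/s²

98 km/h ÷ 3.6 = 27.2222 m/s.
v² = 2a·d ⇒ a = v²/(2d) = 27.2222² / (2 × 159.000) = 741.048 / 318.000 = 2.3303 m/s².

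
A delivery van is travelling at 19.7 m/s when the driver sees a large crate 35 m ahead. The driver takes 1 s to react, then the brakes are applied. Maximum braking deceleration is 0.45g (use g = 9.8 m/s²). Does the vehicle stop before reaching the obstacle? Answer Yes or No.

a = 0.45 × 9.8 = 4.410 m/s².
Reaction distance = 19.7000 × 1 = 19.700 m.
Braking distance = v²/(2a) = 388.090 / 8.820 = 44.001 m.
Total stopping distance = 19.700 + 44.001 = 63.701 m, vs 35 m available — it cannot stop in time and overshoots by 63.701 − 35 = 28.701 m.

No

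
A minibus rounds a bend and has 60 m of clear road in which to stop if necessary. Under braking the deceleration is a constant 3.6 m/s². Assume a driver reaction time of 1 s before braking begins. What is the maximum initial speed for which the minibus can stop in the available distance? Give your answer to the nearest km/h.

Maximum speed ≈ 63 km/h

Stopping distance: v·t_r + v²/(2a) = 60 with t_r = 1 s and a = 3.600 m/s².
So v² + 7.200 v − 432.00 = 0.
Positive root: v = −a·t_r + √((a·t_r)² + 2a·d) = −3.600 + √(12.960 + 432.00) = 17.4941 m/s.
17.4941 m/s × 3.6 = 62.979 km/h.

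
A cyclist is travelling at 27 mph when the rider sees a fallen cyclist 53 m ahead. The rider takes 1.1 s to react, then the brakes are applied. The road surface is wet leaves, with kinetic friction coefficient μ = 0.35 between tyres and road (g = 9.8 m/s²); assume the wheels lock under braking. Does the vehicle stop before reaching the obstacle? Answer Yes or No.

Yes

27 mph × 0.44704 = 12.0701 m/s.
a = μg = 0.35 × 9.8 = 3.430 m/s².
Reaction distance = 12.0701 × 1.1 = 13.277 m.
Braking distance = v²/(2a) = 145.687 / 6.860 = 21.237 m.
Total stopping distance = 13.277 + 21.237 = 34.514 m, vs 53 m available — it stops with 53 − 34.514 = 18.486 m to spare.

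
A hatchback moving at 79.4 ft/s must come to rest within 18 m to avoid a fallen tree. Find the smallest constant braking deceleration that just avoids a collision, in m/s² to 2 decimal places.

Required deceleration ≈ 16.27 m/s²

79.4 ft/s × 0.3048 = 24.2011 m/s.
v² = 2a·d ⇒ a = v²/(2d) = 24.2011² / (2 × 18.000) = 585.693 / 36.000 = 16.2692 m/s².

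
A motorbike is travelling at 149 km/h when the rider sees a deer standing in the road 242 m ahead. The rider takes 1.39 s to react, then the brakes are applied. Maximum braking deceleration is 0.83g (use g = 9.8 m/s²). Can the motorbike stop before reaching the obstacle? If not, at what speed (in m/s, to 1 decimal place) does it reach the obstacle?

149 km/h ÷ 3.6 = 41.3889 m/s.
a = 0.83 × 9.8 = 8.134 m/s².
Reaction distance = 41.3889 × 1.39 = 57.531 m.
Braking distance = v²/(2a) = 1713.041 / 16.268 = 105.301 m.
Total stopping distance = 57.531 + 105.301 = 162.832 m, vs 242 m available — it stops with 242 − 162.832 = 79.168 m to spare.

Yes — it stops about 79.2 m short of the obstacle, so it never reaches it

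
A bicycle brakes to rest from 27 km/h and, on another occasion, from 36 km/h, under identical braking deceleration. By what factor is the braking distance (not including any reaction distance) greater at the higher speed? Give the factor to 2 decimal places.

Factor ≈ 1.78

Braking distance d = v²/(2a), so with a fixed, d ∝ v².
Factor = (36/27)² = 1.3333² = 1.7777.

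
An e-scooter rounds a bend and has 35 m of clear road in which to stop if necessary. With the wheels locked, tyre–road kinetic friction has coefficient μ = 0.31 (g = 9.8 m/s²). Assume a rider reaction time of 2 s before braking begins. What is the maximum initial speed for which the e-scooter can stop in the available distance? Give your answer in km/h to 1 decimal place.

Maximum speed ≈ 35.0 km/h

a = μg = 0.31 × 9.8 = 3.038 m/s².
Stopping distance: v·t_r + v²/(2a) = 35 with t_r = 2 s and a = 3.038 m/s².
So v² + 12.152 v − 212.66 = 0.
Positive root: v = −a·t_r + √((a·t_r)² + 2a·d) = −6.076 + √(36.918 + 212.66) = 9.7220 m/s.
9.7220 m/s × 3.6 = 34.999 km/h.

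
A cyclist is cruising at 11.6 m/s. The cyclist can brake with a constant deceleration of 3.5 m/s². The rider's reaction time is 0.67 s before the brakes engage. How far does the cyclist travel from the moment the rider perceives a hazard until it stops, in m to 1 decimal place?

Total stopping distance ≈ 27.0 m

Reaction distance = v·t_r = 11.6000 × 0.67 = 7.772 m.
Braking distance = v²/(2a) = 11.6000² / (2 × 3.500) = 134.560 / 7.000 = 19.223 m.
Total = 7.772 + 19.223 = 26.995 m.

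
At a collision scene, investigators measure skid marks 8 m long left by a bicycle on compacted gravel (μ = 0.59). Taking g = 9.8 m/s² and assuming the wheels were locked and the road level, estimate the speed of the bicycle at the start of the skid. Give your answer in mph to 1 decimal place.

Initial speed ≈ 21.5 mph

Deceleration a = μg = 0.59 × 9.8 = 5.782 m/s².
v = √(2a·d) = √(2 × 5.782 × 8) = √92.512 = 9.6183 m/s.
= 9.6183 ÷ 0.44704 = 21.516 mph.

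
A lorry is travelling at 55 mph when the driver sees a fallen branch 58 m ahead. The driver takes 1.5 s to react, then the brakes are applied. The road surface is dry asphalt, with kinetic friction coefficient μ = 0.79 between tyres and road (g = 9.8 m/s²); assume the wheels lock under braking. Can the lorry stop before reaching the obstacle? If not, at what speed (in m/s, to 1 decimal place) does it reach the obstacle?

No — it strikes the obstacle at 16.7 m/s

55 mph × 0.44704 = 24.5872 m/s.
a = μg = 0.79 × 9.8 = 7.742 m/s².
Reaction distance = 24.5872 × 1.5 = 36.881 m.
Braking distance needed to stop: v²/(2a) = 604.530 / 15.484 = 39.042 m, so total needed = 36.881 + 39.042 = 75.923 m > 58 m — it cannot stop.
Distance remaining when braking begins: 58 − 36.881 = 21.119 m.
v² = v₀² − 2a·d = 604.530 − 2 × 7.742 × 21.119 = 277.523 m²/s².
v = √277.523 = 16.659 m/s.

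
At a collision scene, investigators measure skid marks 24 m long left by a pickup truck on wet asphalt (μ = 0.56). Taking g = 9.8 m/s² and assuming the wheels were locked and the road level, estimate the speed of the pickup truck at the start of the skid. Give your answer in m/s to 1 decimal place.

Deceleration a = μg = 0.56 × 9.8 = 5.488 m/s².
v = √(2a·d) = √(2 × 5.488 × 24) = √263.424 = 16.2303 m/s.

Initial speed ≈ 16.2 m/s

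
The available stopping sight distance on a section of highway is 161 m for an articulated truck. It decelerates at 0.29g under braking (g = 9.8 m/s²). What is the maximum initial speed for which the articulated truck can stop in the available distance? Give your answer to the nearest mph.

Maximum speed ≈ 68 mph

a = 0.29 × 9.8 = 2.842 m/s².
v²/(2a) = d ⇒ v = √(2 × 2.842 × 161) = √915.12 = 30.2510 m/s.
30.2510 m/s ÷ 0.44704 = 67.670 mph.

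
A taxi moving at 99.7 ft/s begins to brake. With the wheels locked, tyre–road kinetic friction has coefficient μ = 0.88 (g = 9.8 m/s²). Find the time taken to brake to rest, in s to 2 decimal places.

Braking time ≈ 3.52 s

99.7 ft/s × 0.3048 = 30.3886 m/s.
a = μg = 0.88 × 9.8 = 8.624 m/s².
Braking time = v/a = 30.3886 / 8.624 = 3.524 s.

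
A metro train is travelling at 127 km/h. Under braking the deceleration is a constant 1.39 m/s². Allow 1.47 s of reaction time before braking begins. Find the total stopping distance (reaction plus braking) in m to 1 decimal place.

Total stopping distance ≈ 499.5 m

127 km/h ÷ 3.6 = 35.2778 m/s.
Reaction distance = v·t_r = 35.2778 × 1.47 = 51.858 m.
Braking distance = v²/(2a) = 35.2778² / (2 × 1.390) = 1244.523 / 2.780 = 447.670 m.
Total = 51.858 + 447.670 = 499.528 m.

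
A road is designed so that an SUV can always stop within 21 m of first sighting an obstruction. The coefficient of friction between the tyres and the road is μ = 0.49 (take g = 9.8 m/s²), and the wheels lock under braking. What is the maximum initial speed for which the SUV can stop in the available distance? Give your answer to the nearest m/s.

Maximum speed ≈ 14 m/s

a = μg = 0.49 × 9.8 = 4.802 m/s².
v²/(2a) = d ⇒ v = √(2 × 4.802 × 21) = √201.68 = 14.2014 m/s.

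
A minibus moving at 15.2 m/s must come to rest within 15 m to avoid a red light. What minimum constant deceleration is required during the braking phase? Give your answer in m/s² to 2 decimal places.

v² = 2a·d ⇒ a = v²/(2d) = 15.2000² / (2 × 15.000) = 231.040 / 30.000 = 7.7013 m/s².

Required deceleration ≈ 7.70 m/s²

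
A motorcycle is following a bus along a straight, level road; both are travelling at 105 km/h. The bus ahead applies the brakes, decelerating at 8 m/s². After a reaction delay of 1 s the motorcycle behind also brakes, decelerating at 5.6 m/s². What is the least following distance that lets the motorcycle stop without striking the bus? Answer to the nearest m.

105 km/h ÷ 3.6 = 29.1667 m/s.
Leader travels v²/(2a_L) = 850.696 / 16.000 = 53.169 m before stopping.
Follower covers v·t_r = 29.1667 × 1 = 29.167 m while reacting, then v²/(2a_F) = 850.696 / 11.200 = 75.955 m while braking, for a total of 29.167 + 75.955 = 105.122 m.
Since a_F ≤ a_L and the follower starts braking later, the follower is never slower than the leader, so the closest approach is when both have stopped.
Minimum gap = 105.122 − 53.169 = 51.953 m.

Minimum gap ≈ 52 m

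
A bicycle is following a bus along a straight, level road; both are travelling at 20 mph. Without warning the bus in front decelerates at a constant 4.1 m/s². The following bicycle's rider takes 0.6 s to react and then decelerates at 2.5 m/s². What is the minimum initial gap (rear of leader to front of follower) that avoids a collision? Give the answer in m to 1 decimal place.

Minimum gap ≈ 11.6 m

20 mph × 0.44704 = 8.9408 m/s.
Leader travels v²/(2a_L) = 79.938 / 8.200 = 9.749 m before stopping.
Follower covers v·t_r = 8.9408 × 0.6 = 5.364 m while reacting, then v²/(2a_F) = 79.938 / 5.000 = 15.988 m while braking, for a total of 5.364 + 15.988 = 21.352 m.
Since a_F ≤ a_L and the follower starts braking later, the follower is never slower than the leader, so the closest approach is when both have stopped.
Minimum gap = 21.352 − 9.749 = 11.603 m.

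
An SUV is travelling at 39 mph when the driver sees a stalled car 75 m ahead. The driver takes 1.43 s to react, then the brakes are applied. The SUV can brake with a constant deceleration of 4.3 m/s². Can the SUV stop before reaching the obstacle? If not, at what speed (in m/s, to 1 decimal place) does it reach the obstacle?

39 mph × 0.44704 = 17.4346 m/s.
Reaction distance = 17.4346 × 1.43 = 24.931 m.
Braking distance = v²/(2a) = 303.965 / 8.600 = 35.345 m.
Total stopping distance = 24.931 + 35.345 = 60.276 m, vs 75 m available — it stops with 75 − 60.276 = 14.724 m to spare.

Yes — it stops about 14.7 m short of the obstacle, so it never reaches it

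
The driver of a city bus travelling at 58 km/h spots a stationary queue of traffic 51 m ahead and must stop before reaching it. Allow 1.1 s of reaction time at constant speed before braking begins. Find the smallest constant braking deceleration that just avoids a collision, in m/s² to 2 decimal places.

58 km/h ÷ 3.6 = 16.1111 m/s.
Distance covered during reaction = 16.1111 × 1.1 = 17.722 m.
Distance available for braking: 51 − 17.722 = 33.278 m.
v² = 2a·d ⇒ a = v²/(2d) = 16.1111² / (2 × 33.278) = 259.568 / 66.556 = 3.9000 m/s².

Required deceleration ≈ 3.90 m/s²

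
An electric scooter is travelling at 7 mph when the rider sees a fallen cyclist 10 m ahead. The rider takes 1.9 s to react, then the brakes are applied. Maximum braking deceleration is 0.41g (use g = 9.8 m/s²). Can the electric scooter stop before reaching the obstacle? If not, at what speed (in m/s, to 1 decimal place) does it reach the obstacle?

Yes — it stops about 2.8 m short of the obstacle, so it never reaches it

7 mph × 0.44704 = 3.1293 m/s.
a = 0.41 × 9.8 = 4.018 m/s².
Reaction distance = 3.1293 × 1.9 = 5.946 m.
Braking distance = v²/(2a) = 9.793 / 8.036 = 1.219 m.
Total stopping distance = 5.946 + 1.219 = 7.165 m, vs 10 m available — it stops with 10 − 7.165 = 2.835 m to spare.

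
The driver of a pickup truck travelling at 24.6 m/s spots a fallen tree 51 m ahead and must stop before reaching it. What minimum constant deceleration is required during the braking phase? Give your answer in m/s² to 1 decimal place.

Required deceleration ≈ 5.9 m/s²

v² = 2a·d ⇒ a = v²/(2d) = 24.6000² / (2 × 51.000) = 605.160 / 102.000 = 5.9329 m/s².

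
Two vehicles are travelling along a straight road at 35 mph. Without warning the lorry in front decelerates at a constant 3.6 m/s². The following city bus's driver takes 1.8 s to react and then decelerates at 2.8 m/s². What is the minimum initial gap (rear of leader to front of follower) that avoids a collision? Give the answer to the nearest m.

Minimum gap ≈ 38 m

35 mph × 0.44704 = 15.6464 m/s.
Leader travels v²/(2a_L) = 244.810 / 7.200 = 34.001 m before stopping.
Follower covers v·t_r = 15.6464 × 1.8 = 28.164 m while reacting, then v²/(2a_F) = 244.810 / 5.600 = 43.716 m while braking, for a total of 28.164 + 43.716 = 71.880 m.
Since a_F ≤ a_L and the follower starts braking later, the follower is never slower than the leader, so the closest approach is when both have stopped.
Minimum gap = 71.880 − 34.001 = 37.879 m.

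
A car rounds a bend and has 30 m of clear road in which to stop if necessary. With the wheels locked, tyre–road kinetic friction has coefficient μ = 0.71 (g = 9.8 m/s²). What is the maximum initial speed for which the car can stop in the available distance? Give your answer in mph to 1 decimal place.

Maximum speed ≈ 45.7 mph

a = μg = 0.71 × 9.8 = 6.958 m/s².
v²/(2a) = d ⇒ v = √(2 × 6.958 × 30) = √417.48 = 20.4323 m/s.
20.4323 m/s ÷ 0.44704 = 45.706 mph.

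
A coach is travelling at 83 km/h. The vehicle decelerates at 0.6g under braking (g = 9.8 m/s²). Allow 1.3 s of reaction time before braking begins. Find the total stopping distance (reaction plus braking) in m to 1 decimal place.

83 km/h ÷ 3.6 = 23.0556 m/s.
a = 0.6 × 9.8 = 5.880 m/s².
Reaction distance = v·t_r = 23.0556 × 1.3 = 29.972 m.
Braking distance = v²/(2a) = 23.0556² / (2 × 5.880) = 531.561 / 11.760 = 45.201 m.
Total = 29.972 + 45.201 = 75.173 m.

Total stopping distance ≈ 75.2 m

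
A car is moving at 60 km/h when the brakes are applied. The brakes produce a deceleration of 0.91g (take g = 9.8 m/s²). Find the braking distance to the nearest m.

60 km/h ÷ 3.6 = 16.6667 m/s.
a = 0.91 × 9.8 = 8.918 m/s².
Braking distance = v²/(2a) = 16.6667² / (2 × 8.918) = 277.779 / 17.836 = 15.574 m.

Braking distance ≈ 16 m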